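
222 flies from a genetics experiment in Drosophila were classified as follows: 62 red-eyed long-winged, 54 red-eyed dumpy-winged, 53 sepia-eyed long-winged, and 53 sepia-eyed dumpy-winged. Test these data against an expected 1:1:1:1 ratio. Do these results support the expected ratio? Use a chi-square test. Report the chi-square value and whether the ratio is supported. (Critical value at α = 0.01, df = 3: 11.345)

1.027; consistent

Under the 1:1:1:1 hypothesis (Σ ratio = 4, N = 222):
  red-eyed long-winged: 222 × 1/4 = 55.5
  red-eyed dumpy-winged: 222 × 1/4 = 55.5
  sepia-eyed long-winged: 222 × 1/4 = 55.5
  sepia-eyed dumpy-winged: 222 × 1/4 = 55.5
χ² = Σ (O − E)² / E
  red-eyed long-winged: (62 − 55.5)² / 55.5 = 0.7613
  red-eyed dumpy-winged: (54 − 55.5)² / 55.5 = 0.0405
  sepia-eyed long-winged: (53 − 55.5)² / 55.5 = 0.1126
  sepia-eyed dumpy-winged: (53 − 55.5)² / 55.5 = 0.1126
χ² = 0.7613 + 0.0405 + 0.1126 + 0.1126 = 1.027
Degrees of freedom = 4 − 1 = 3; critical value at α = 0.01 is 11.345.
Since 1.027 < 11.345, we fail to reject the null hypothesis — the data are consistent with the 1:1:1:1 ratio.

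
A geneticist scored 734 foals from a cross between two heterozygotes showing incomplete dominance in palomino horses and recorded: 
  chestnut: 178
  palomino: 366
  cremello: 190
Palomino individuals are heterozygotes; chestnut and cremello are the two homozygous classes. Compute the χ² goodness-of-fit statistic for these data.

With incomplete dominance, a heterozygote × heterozygote cross gives a 1:2:1 phenotypic ratio.
Expected counts for N = 734 under a 1:2:1 ratio (total parts = 4):
  chestnut: 734 × 1/4 = 183.5
  palomino: 734 × 2/4 = 367
  cremello: 734 × 1/4 = 183.5
χ² = Σ (O − E)² / E
  chestnut: (178 − 183.5)² / 183.5 = 0.1649
  palomino: (366 − 367)² / 367 = 0.0027
  cremello: (190 − 183.5)² / 183.5 = 0.2302
χ² = 0.1649 + 0.0027 + 0.2302 = 0.3978 ≈ 0.398

0.398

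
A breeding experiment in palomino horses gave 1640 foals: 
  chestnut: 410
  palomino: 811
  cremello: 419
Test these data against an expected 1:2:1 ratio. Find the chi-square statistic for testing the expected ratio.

0.296

Total ratio parts = 4. Expected numbers out of 1640:
  chestnut: 1640 × 1/4 = 410
  palomino: 1640 × 2/4 = 820
  cremello: 1640 × 1/4 = 410
χ² = Σ (O − E)² / E
  chestnut: (410 − 410)² / 410 = 0.0000
  palomino: (811 − 820)² / 820 = 0.0988
  cremello: (419 − 410)² / 410 = 0.1976
χ² = 0.0000 + 0.0988 + 0.1976 = 0.2964 ≈ 0.296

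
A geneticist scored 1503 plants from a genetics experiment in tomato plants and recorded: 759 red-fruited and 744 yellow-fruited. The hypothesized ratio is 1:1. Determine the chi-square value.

0.150

Under the 1:1 hypothesis (Σ ratio = 2, N = 1503):
  red-fruited: 1503 × 1/2 = 751.5
  yellow-fruited: 1503 × 1/2 = 751.5
χ² = Σ (O − E)² / E
  red-fruited: (759 − 751.5)² / 751.5 = 0.0749
  yellow-fruited: (744 − 751.5)² / 751.5 = 0.0749
χ² = 0.0749 + 0.0749 = 0.1498 ≈ 0.150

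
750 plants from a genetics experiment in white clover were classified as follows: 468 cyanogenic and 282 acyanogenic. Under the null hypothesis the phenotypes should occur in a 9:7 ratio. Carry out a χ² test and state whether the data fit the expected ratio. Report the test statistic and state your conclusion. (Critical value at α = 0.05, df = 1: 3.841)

11.527; not consistent

The 9:7 ratio has 16 parts, so with N = 750 the expected counts are:
  cyanogenic: 750 × 9/16 = 421.875
  acyanogenic: 750 × 7/16 = 328.125
χ² = Σ (O − E)² / E
  cyanogenic: (468 − 421.875)² / 421.875 = 5.0430
  acyanogenic: (282 − 328.125)² / 328.125 = 6.4839
χ² = 5.0430 + 6.4839 = 11.5269 ≈ 11.527
Degrees of freedom = 2 − 1 = 1; critical value at α = 0.05 is 3.841.
Since 11.527 > 3.841, we reject the null hypothesis — the data do not fit the 9:7 ratio.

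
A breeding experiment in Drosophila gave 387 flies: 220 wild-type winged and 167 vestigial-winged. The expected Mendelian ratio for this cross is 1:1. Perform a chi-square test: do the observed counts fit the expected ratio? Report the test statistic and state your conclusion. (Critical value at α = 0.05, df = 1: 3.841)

Under the 1:1 hypothesis (Σ ratio = 2, N = 387):
  wild-type winged: 387 × 1/2 = 193.5
  vestigial-winged: 387 × 1/2 = 193.5
χ² = Σ (O − E)² / E
  wild-type winged: (220 − 193.5)² / 193.5 = 3.6292
  vestigial-winged: (167 − 193.5)² / 193.5 = 3.6292
χ² = 3.6292 + 3.6292 = 7.2584 ≈ 7.258
Degrees of freedom = 2 − 1 = 1; critical value at α = 0.05 is 3.841.
Since 7.258 > 3.841, we reject the null hypothesis — the data do not fit the 1:1 ratio.

7.258; not consistent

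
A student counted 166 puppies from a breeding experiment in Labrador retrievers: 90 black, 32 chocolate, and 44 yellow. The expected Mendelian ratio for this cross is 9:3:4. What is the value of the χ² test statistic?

0.297

Under the 9:3:4 hypothesis (Σ ratio = 16, N = 166):
  black: 166 × 9/16 = 93.375
  chocolate: 166 × 3/16 = 31.125
  yellow: 166 × 4/16 = 41.5
χ² = Σ (O − E)² / E
  black: (90 − 93.375)² / 93.375 = 0.1220
  chocolate: (32 − 31.125)² / 31.125 = 0.0246
  yellow: (44 − 41.5)² / 41.5 = 0.1506
χ² = 0.1220 + 0.0246 + 0.1506 = 0.2972 ≈ 0.297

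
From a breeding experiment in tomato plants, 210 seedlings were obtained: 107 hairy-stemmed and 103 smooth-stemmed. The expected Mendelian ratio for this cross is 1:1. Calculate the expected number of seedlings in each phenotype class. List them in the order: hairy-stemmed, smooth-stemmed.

The 1:1 ratio has 2 parts, so with N = 210 the expected counts are:
  hairy-stemmed: 210 × 1/2 = 105
  smooth-stemmed: 210 × 1/2 = 105

105, 105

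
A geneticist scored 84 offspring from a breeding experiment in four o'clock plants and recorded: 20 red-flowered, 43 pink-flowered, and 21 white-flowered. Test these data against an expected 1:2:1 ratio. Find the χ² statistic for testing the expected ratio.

0.071

Total ratio parts = 4. Expected numbers out of 84:
  red-flowered: 84 × 1/4 = 21
  pink-flowered: 84 × 2/4 = 42
  white-flowered: 84 × 1/4 = 21
χ² = Σ (O − E)² / E
  red-flowered: (20 − 21)² / 21 = 0.0476
  pink-flowered: (43 − 42)² / 42 = 0.0238
  white-flowered: (21 − 21)² / 21 = 0.0000
χ² = 0.0476 + 0.0238 + 0.0000 = 0.0714 ≈ 0.071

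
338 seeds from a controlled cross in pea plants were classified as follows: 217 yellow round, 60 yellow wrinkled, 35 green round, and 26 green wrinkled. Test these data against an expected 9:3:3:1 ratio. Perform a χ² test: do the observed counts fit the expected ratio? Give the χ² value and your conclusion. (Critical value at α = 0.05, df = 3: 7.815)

17.808; not consistent

Expected counts for N = 338 under a 9:3:3:1 ratio (total parts = 16):
  yellow round: 338 × 9/16 = 190.125
  yellow wrinkled: 338 × 3/16 = 63.375
  green round: 338 × 3/16 = 63.375
  green wrinkled: 338 × 1/16 = 21.125
χ² = Σ (O − E)² / E
  yellow round: (217 − 190.125)² / 190.125 = 3.7989
  yellow wrinkled: (60 − 63.375)² / 63.375 = 0.1797
  green round: (35 − 63.375)² / 63.375 = 12.7044
  green wrinkled: (26 − 21.125)² / 21.125 = 1.1250
χ² = 3.7989 + 0.1797 + 12.7044 + 1.1250 = 17.808
Degrees of freedom = 4 − 1 = 3; critical value at α = 0.05 is 7.815.
Since 17.808 > 7.815, we reject the null hypothesis — the data do not fit the 9:3:3:1 ratio.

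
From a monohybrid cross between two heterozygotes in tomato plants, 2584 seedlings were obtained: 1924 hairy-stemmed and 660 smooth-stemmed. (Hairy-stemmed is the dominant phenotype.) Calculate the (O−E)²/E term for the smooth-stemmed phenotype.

0.303

For a monohybrid cross between heterozygotes with complete dominance, the expected phenotypic ratio is 3:1.
Under the 3:1 hypothesis (Σ ratio = 4, N = 2584):
  hairy-stemmed: 2584 × 3/4 = 1938
  smooth-stemmed: 2584 × 1/4 = 646
Contribution of smooth-stemmed: (660 − 646)² / 646 = 0.3034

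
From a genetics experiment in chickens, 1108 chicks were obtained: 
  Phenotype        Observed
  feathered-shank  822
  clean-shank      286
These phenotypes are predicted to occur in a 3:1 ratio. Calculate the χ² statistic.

The 3:1 ratio has 4 parts, so with N = 1108 the expected counts are:
  feathered-shank: 1108 × 3/4 = 831
  clean-shank: 1108 × 1/4 = 277
χ² = Σ (O − E)² / E
  feathered-shank: (822 − 831)² / 831 = 0.0975
  clean-shank: (286 − 277)² / 277 = 0.2924
χ² = 0.0975 + 0.2924 = 0.3899 ≈ 0.390

0.390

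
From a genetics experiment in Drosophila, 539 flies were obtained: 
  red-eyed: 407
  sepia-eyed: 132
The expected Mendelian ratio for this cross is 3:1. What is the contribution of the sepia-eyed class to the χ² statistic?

Expected counts for N = 539 under a 3:1 ratio (total parts = 4):
  red-eyed: 539 × 3/4 = 404.25
  sepia-eyed: 539 × 1/4 = 134.75
Contribution of sepia-eyed: (132 − 134.75)² / 134.75 = 0.0561

0.056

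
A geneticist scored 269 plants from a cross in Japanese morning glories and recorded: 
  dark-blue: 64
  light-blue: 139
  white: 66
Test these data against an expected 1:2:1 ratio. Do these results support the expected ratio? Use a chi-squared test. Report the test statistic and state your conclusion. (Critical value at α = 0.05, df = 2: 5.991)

The 1:2:1 ratio has 4 parts, so with N = 269 the expected counts are:
  dark-blue: 269 × 1/4 = 67.25
  light-blue: 269 × 2/4 = 134.5
  white: 269 × 1/4 = 67.25
χ² = Σ (O − E)² / E
  dark-blue: (64 − 67.25)² / 67.25 = 0.1571
  light-blue: (139 − 134.5)² / 134.5 = 0.1506
  white: (66 − 67.25)² / 67.25 = 0.0232
χ² = 0.1571 + 0.1506 + 0.0232 = 0.3309 ≈ 0.331
Degrees of freedom = 3 − 1 = 2; critical value at α = 0.05 is 5.991.
Since 0.331 < 5.991, we fail to reject the null hypothesis — the data are consistent with the 1:2:1 ratio.

0.331; consistent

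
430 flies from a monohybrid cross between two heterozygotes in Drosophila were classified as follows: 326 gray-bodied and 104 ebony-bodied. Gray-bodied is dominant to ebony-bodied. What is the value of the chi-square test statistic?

For a monohybrid cross between heterozygotes with complete dominance, the expected phenotypic ratio is 3:1.
Total ratio parts = 4. Expected numbers out of 430:
  gray-bodied: 430 × 3/4 = 322.5
  ebony-bodied: 430 × 1/4 = 107.5
χ² = Σ (O − E)² / E
  gray-bodied: (326 − 322.5)² / 322.5 = 0.0380
  ebony-bodied: (104 − 107.5)² / 107.5 = 0.1140
χ² = 0.0380 + 0.1140 = 0.152

0.152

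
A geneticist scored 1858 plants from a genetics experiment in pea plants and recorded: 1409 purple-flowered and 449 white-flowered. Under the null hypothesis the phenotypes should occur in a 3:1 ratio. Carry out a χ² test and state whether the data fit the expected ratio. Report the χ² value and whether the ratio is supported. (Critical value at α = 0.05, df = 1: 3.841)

0.690; consistent

The 3:1 ratio has 4 parts, so with N = 1858 the expected counts are:
  purple-flowered: 1858 × 3/4 = 1393.5
  white-flowered: 1858 × 1/4 = 464.5
χ² = Σ (O − E)² / E
  purple-flowered: (1409 − 1393.5)² / 1393.5 = 0.1724
  white-flowered: (449 − 464.5)² / 464.5 = 0.5172
χ² = 0.1724 + 0.5172 = 0.6896 ≈ 0.690
Degrees of freedom = 2 − 1 = 1; critical value at α = 0.05 is 3.841.
Since 0.690 < 3.841, we fail to reject the null hypothesis — the data are consistent with the 3:1 ratio.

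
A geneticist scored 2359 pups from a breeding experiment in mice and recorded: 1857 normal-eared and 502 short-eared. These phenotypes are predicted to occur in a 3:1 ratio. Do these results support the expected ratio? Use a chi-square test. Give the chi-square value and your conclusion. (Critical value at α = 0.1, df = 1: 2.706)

17.409; not consistent

Total ratio parts = 4. Expected numbers out of 2359:
  normal-eared: 2359 × 3/4 = 1769.25
  short-eared: 2359 × 1/4 = 589.75
χ² = Σ (O − E)² / E
  normal-eared: (1857 − 1769.25)² / 1769.25 = 4.3522
  short-eared: (502 − 589.75)² / 589.75 = 13.0565
χ² = 4.3522 + 13.0565 = 17.4087 ≈ 17.409
Degrees of freedom = 2 − 1 = 1; critical value at α = 0.1 is 2.706.
Since 17.409 > 2.706, we reject the null hypothesis — the data do not fit the 3:1 ratio.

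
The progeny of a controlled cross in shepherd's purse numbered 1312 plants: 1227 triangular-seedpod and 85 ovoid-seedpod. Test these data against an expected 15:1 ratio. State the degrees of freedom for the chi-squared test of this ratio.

A goodness-of-fit test with 2 phenotype classes has df = 2 − 1 = 1.

1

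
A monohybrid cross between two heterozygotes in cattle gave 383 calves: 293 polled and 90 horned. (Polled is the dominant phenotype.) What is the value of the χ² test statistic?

For a monohybrid cross between heterozygotes with complete dominance, the expected phenotypic ratio is 3:1.
Total ratio parts = 4. Expected numbers out of 383:
  polled: 383 × 3/4 = 287.25
  horned: 383 × 1/4 = 95.75
χ² = Σ (O − E)² / E
  polled: (293 − 287.25)² / 287.25 = 0.1151
  horned: (90 − 95.75)² / 95.75 = 0.3453
χ² = 0.1151 + 0.3453 = 0.4604 ≈ 0.460

0.460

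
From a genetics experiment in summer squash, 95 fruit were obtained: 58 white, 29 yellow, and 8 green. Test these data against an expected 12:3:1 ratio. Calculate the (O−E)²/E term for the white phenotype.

2.464

Total ratio parts = 16. Expected numbers out of 95:
  white: 95 × 12/16 = 71.25
  yellow: 95 × 3/16 = 17.8125
  green: 95 × 1/16 = 5.9375
Contribution of white: (58 − 71.25)² / 71.25 = 2.4640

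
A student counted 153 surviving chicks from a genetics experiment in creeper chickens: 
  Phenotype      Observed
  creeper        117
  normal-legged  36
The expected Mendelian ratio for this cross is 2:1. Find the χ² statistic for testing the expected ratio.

The 2:1 ratio has 3 parts, so with N = 153 the expected counts are:
  creeper: 153 × 2/3 = 102
  normal-legged: 153 × 1/3 = 51
χ² = Σ (O − E)² / E
  creeper: (117 − 102)² / 102 = 2.2059
  normal-legged: (36 − 51)² / 51 = 4.4118
χ² = 2.2059 + 4.4118 = 6.6177 ≈ 6.618

6.618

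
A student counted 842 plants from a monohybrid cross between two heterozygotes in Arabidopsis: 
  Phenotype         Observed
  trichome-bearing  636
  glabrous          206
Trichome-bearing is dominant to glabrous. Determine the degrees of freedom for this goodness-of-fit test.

For a monohybrid cross between heterozygotes with complete dominance, the expected phenotypic ratio is 3:1.
A goodness-of-fit test with 2 phenotype classes has df = 2 − 1 = 1.

1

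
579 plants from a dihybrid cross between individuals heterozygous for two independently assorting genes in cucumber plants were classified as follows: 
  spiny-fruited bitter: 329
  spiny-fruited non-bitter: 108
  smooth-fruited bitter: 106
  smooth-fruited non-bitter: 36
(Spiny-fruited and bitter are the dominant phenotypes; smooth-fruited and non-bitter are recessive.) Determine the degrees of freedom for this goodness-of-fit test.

3

A dihybrid F₂ with independent assortment and complete dominance at both loci gives a 9:3:3:1 phenotypic ratio.
A goodness-of-fit test with 4 phenotype classes has df = 4 − 1 = 3.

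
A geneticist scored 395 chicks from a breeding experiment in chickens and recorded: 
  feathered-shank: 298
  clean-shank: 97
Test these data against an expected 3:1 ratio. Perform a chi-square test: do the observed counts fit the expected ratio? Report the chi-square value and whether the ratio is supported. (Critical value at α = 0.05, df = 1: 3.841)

0.041; consistent

Under the 3:1 hypothesis (Σ ratio = 4, N = 395):
  feathered-shank: 395 × 3/4 = 296.25
  clean-shank: 395 × 1/4 = 98.75
χ² = Σ (O − E)² / E
  feathered-shank: (298 − 296.25)² / 296.25 = 0.0103
  clean-shank: (97 − 98.75)² / 98.75 = 0.0310
χ² = 0.0103 + 0.0310 = 0.0413 ≈ 0.041
Degrees of freedom = 2 − 1 = 1; critical value at α = 0.05 is 3.841.
Since 0.041 < 3.841, we fail to reject the null hypothesis — the data are consistent with the 3:1 ratio.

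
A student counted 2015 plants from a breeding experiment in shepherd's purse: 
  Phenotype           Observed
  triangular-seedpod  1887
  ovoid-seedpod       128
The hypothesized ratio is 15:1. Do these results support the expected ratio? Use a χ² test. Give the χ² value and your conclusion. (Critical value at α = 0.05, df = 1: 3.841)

The 15:1 ratio has 16 parts, so with N = 2015 the expected counts are:
  triangular-seedpod: 2015 × 15/16 = 1889.0625
  ovoid-seedpod: 2015 × 1/16 = 125.9375
χ² = Σ (O − E)² / E
  triangular-seedpod: (1887 − 1889.0625)² / 1889.0625 = 0.0023
  ovoid-seedpod: (128 − 125.9375)² / 125.9375 = 0.0338
χ² = 0.0023 + 0.0338 = 0.0361 ≈ 0.036
Degrees of freedom = 2 − 1 = 1; critical value at α = 0.05 is 3.841.
Since 0.036 < 3.841, we fail to reject the null hypothesis — the data are consistent with the 15:1 ratio.

0.036; consistent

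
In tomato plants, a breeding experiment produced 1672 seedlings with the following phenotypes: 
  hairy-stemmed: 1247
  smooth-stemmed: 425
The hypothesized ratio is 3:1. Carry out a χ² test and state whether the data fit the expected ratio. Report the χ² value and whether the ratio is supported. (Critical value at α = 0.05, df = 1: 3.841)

Expected counts for N = 1672 under a 3:1 ratio (total parts = 4):
  hairy-stemmed: 1672 × 3/4 = 1254
  smooth-stemmed: 1672 × 1/4 = 418
χ² = Σ (O − E)² / E
  hairy-stemmed: (1247 − 1254)² / 1254 = 0.0391
  smooth-stemmed: (425 − 418)² / 418 = 0.1172
χ² = 0.0391 + 0.1172 = 0.1563 ≈ 0.156
Degrees of freedom = 2 − 1 = 1; critical value at α = 0.05 is 3.841.
Since 0.156 < 3.841, we fail to reject the null hypothesis — the data are consistent with the 3:1 ratio.

0.156; consistent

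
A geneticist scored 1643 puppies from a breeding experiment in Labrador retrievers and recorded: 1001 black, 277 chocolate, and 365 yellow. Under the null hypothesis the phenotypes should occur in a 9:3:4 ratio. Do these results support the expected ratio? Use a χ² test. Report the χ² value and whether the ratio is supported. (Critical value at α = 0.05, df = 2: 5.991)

The 9:3:4 ratio has 16 parts, so with N = 1643 the expected counts are:
  black: 1643 × 9/16 = 924.1875
  chocolate: 1643 × 3/16 = 308.0625
  yellow: 1643 × 4/16 = 410.75
χ² = Σ (O − E)² / E
  black: (1001 − 924.1875)² / 924.1875 = 6.3842
  chocolate: (277 − 308.0625)² / 308.0625 = 3.1321
  yellow: (365 − 410.75)² / 410.75 = 5.0957
χ² = 6.3842 + 3.1321 + 5.0957 = 14.612
Degrees of freedom = 3 − 1 = 2; critical value at α = 0.05 is 5.991.
Since 14.612 > 5.991, we reject the null hypothesis — the data do not fit the 9:3:4 ratio.

14.612; not consistent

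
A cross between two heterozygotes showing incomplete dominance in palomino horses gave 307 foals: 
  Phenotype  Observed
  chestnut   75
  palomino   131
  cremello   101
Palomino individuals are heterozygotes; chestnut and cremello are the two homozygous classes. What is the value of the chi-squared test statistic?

With incomplete dominance, a heterozygote × heterozygote cross gives a 1:2:1 phenotypic ratio.
Total ratio parts = 4. Expected numbers out of 307:
  chestnut: 307 × 1/4 = 76.75
  palomino: 307 × 2/4 = 153.5
  cremello: 307 × 1/4 = 76.75
χ² = Σ (O − E)² / E
  chestnut: (75 − 76.75)² / 76.75 = 0.0399
  palomino: (131 − 153.5)² / 153.5 = 3.2980
  cremello: (101 − 76.75)² / 76.75 = 7.6621
χ² = 0.0399 + 3.2980 + 7.6621 = 11.000

11.000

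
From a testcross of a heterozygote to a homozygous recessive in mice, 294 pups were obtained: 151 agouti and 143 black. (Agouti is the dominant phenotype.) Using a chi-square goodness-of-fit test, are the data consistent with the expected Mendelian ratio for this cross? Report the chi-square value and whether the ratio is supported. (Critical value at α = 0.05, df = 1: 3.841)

A testcross of a heterozygote (Aa × aa) gives a 1:1 phenotypic ratio.
Under the 1:1 hypothesis (Σ ratio = 2, N = 294):
  agouti: 294 × 1/2 = 147
  black: 294 × 1/2 = 147
χ² = Σ (O − E)² / E
  agouti: (151 − 147)² / 147 = 0.1088
  black: (143 − 147)² / 147 = 0.1088
χ² = 0.1088 + 0.1088 = 0.2176 ≈ 0.218
Degrees of freedom = 2 − 1 = 1; critical value at α = 0.05 is 3.841.
Since 0.218 < 3.841, we fail to reject the null hypothesis — the data are consistent with the 1:1 ratio.

0.218; consistent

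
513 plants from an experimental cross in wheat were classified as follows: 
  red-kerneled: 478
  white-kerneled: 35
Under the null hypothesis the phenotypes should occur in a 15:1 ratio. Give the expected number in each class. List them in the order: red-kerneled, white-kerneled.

480.9375, 32.0625

Under the 15:1 hypothesis (Σ ratio = 16, N = 513):
  red-kerneled: 513 × 15/16 = 480.9375
  white-kerneled: 513 × 1/16 = 32.0625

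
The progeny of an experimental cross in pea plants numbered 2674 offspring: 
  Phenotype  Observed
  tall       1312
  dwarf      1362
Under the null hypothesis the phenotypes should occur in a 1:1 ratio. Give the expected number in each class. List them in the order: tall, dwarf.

1337, 1337

Total ratio parts = 2. Expected numbers out of 2674:
  tall: 2674 × 1/2 = 1337
  dwarf: 2674 × 1/2 = 1337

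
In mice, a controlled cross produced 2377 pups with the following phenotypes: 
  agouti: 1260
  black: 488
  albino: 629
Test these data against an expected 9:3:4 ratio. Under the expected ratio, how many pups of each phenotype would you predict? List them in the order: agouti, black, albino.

Expected counts for N = 2377 under a 9:3:4 ratio (total parts = 16):
  agouti: 2377 × 9/16 = 1337.0625
  black: 2377 × 3/16 = 445.6875
  albino: 2377 × 4/16 = 594.25

1337.0625, 445.6875, 594.25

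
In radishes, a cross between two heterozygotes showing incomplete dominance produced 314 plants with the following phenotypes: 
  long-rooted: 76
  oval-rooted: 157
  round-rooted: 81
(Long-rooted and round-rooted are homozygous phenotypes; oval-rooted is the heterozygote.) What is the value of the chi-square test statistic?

0.159

With incomplete dominance, a heterozygote × heterozygote cross gives a 1:2:1 phenotypic ratio.
Total ratio parts = 4. Expected numbers out of 314:
  long-rooted: 314 × 1/4 = 78.5
  oval-rooted: 314 × 2/4 = 157
  round-rooted: 314 × 1/4 = 78.5
χ² = Σ (O − E)² / E
  long-rooted: (76 − 78.5)² / 78.5 = 0.0796
  oval-rooted: (157 − 157)² / 157 = 0.0000
  round-rooted: (81 − 78.5)² / 78.5 = 0.0796
χ² = 0.0796 + 0.0000 + 0.0796 = 0.1592 ≈ 0.159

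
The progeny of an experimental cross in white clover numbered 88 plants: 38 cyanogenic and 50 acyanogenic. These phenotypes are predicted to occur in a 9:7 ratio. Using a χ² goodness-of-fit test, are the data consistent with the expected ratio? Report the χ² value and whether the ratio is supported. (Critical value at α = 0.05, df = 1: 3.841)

Expected counts for N = 88 under a 9:7 ratio (total parts = 16):
  cyanogenic: 88 × 9/16 = 49.5
  acyanogenic: 88 × 7/16 = 38.5
χ² = Σ (O − E)² / E
  cyanogenic: (38 − 49.5)² / 49.5 = 2.6717
  acyanogenic: (50 − 38.5)² / 38.5 = 3.4351
χ² = 2.6717 + 3.4351 = 6.1068 ≈ 6.107
Degrees of freedom = 2 − 1 = 1; critical value at α = 0.05 is 3.841.
Since 6.107 > 3.841, we reject the null hypothesis — the data do not fit the 9:7 ratio.

6.107; not consistent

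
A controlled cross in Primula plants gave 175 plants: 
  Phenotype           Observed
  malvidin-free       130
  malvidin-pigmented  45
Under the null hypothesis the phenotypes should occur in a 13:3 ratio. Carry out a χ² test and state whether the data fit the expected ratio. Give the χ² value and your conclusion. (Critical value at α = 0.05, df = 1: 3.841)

Under the 13:3 hypothesis (Σ ratio = 16, N = 175):
  malvidin-free: 175 × 13/16 = 142.1875
  malvidin-pigmented: 175 × 3/16 = 32.8125
χ² = Σ (O − E)² / E
  malvidin-free: (130 − 142.1875)² / 142.1875 = 1.0446
  malvidin-pigmented: (45 − 32.8125)² / 32.8125 = 4.5268
χ² = 1.0446 + 4.5268 = 5.5714 ≈ 5.571
Degrees of freedom = 2 − 1 = 1; critical value at α = 0.05 is 3.841.
Since 5.571 > 3.841, we reject the null hypothesis — the data do not fit the 13:3 ratio.

5.571; not consistent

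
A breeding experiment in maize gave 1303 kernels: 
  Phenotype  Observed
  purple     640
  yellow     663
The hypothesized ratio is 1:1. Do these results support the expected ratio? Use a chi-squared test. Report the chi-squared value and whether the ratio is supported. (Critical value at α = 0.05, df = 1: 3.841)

Total ratio parts = 2. Expected numbers out of 1303:
  purple: 1303 × 1/2 = 651.5
  yellow: 1303 × 1/2 = 651.5
χ² = Σ (O − E)² / E
  purple: (640 − 651.5)² / 651.5 = 0.2030
  yellow: (663 − 651.5)² / 651.5 = 0.2030
χ² = 0.2030 + 0.2030 = 0.406
Degrees of freedom = 2 − 1 = 1; critical value at α = 0.05 is 3.841.
Since 0.406 < 3.841, we fail to reject the null hypothesis — the data are consistent with the 1:1 ratio.

0.406; consistent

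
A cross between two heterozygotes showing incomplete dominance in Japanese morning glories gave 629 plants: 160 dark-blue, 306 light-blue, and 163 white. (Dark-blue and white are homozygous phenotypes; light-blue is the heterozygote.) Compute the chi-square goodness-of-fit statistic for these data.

With incomplete dominance, a heterozygote × heterozygote cross gives a 1:2:1 phenotypic ratio.
Expected counts for N = 629 under a 1:2:1 ratio (total parts = 4):
  dark-blue: 629 × 1/4 = 157.25
  light-blue: 629 × 2/4 = 314.5
  white: 629 × 1/4 = 157.25
χ² = Σ (O − E)² / E
  dark-blue: (160 − 157.25)² / 157.25 = 0.0481
  light-blue: (306 − 314.5)² / 314.5 = 0.2297
  white: (163 − 157.25)² / 157.25 = 0.2103
χ² = 0.0481 + 0.2297 + 0.2103 = 0.4881 ≈ 0.488

0.488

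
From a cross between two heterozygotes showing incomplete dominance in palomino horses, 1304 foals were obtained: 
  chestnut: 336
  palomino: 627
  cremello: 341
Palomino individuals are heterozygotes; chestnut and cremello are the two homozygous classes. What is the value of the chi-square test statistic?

With incomplete dominance, a heterozygote × heterozygote cross gives a 1:2:1 phenotypic ratio.
Total ratio parts = 4. Expected numbers out of 1304:
  chestnut: 1304 × 1/4 = 326
  palomino: 1304 × 2/4 = 652
  cremello: 1304 × 1/4 = 326
χ² = Σ (O − E)² / E
  chestnut: (336 − 326)² / 326 = 0.3067
  palomino: (627 − 652)² / 652 = 0.9586
  cremello: (341 − 326)² / 326 = 0.6902
χ² = 0.3067 + 0.9586 + 0.6902 = 1.9555 ≈ 1.956

1.956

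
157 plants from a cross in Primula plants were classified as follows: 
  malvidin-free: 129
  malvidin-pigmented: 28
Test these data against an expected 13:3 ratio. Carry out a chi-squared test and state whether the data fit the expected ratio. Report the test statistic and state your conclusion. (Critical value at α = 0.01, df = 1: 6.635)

0.086; consistent

Under the 13:3 hypothesis (Σ ratio = 16, N = 157):
  malvidin-free: 157 × 13/16 = 127.5625
  malvidin-pigmented: 157 × 3/16 = 29.4375
χ² = Σ (O − E)² / E
  malvidin-free: (129 − 127.5625)² / 127.5625 = 0.0162
  malvidin-pigmented: (28 − 29.4375)² / 29.4375 = 0.0702
χ² = 0.0162 + 0.0702 = 0.0864 ≈ 0.086
Degrees of freedom = 2 − 1 = 1; critical value at α = 0.01 is 6.635.
Since 0.086 < 6.635, we fail to reject the null hypothesis — the data are consistent with the 13:3 ratio.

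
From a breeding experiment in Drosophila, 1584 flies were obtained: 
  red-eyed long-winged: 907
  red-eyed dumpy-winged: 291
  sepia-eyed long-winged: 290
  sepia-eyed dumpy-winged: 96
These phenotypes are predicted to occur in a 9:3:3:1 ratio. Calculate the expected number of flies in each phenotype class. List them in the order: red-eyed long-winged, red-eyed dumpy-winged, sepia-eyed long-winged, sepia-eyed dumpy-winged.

Expected counts for N = 1584 under a 9:3:3:1 ratio (total parts = 16):
  red-eyed long-winged: 1584 × 9/16 = 891
  red-eyed dumpy-winged: 1584 × 3/16 = 297
  sepia-eyed long-winged: 1584 × 3/16 = 297
  sepia-eyed dumpy-winged: 1584 × 1/16 = 99

891, 297, 297, 99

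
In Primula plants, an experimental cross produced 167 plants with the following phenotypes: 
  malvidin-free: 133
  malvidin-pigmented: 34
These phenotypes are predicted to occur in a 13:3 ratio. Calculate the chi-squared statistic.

The 13:3 ratio has 16 parts, so with N = 167 the expected counts are:
  malvidin-free: 167 × 13/16 = 135.6875
  malvidin-pigmented: 167 × 3/16 = 31.3125
χ² = Σ (O − E)² / E
  malvidin-free: (133 − 135.6875)² / 135.6875 = 0.0532
  malvidin-pigmented: (34 − 31.3125)² / 31.3125 = 0.2307
χ² = 0.0532 + 0.2307 = 0.2839 ≈ 0.284

0.284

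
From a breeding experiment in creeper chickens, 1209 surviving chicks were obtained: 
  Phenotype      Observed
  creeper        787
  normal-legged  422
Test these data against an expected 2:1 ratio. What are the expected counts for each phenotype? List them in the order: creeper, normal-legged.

806, 403

Expected counts for N = 1209 under a 2:1 ratio (total parts = 3):
  creeper: 1209 × 2/3 = 806
  normal-legged: 1209 × 1/3 = 403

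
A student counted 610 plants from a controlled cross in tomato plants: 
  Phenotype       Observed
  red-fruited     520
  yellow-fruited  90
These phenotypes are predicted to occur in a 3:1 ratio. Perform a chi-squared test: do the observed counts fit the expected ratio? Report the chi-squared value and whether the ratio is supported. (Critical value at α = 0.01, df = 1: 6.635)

Under the 3:1 hypothesis (Σ ratio = 4, N = 610):
  red-fruited: 610 × 3/4 = 457.5
  yellow-fruited: 610 × 1/4 = 152.5
χ² = Σ (O − E)² / E
  red-fruited: (520 − 457.5)² / 457.5 = 8.5383
  yellow-fruited: (90 − 152.5)² / 152.5 = 25.6148
χ² = 8.5383 + 25.6148 = 34.1531 ≈ 34.153
Degrees of freedom = 2 − 1 = 1; critical value at α = 0.01 is 6.635.
Since 34.153 > 6.635, we reject the null hypothesis — the data do not fit the 3:1 ratio.

34.153; not consistent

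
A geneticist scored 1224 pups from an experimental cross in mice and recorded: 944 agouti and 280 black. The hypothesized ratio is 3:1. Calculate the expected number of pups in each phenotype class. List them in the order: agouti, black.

918, 306

Under the 3:1 hypothesis (Σ ratio = 4, N = 1224):
  agouti: 1224 × 3/4 = 918
  black: 1224 × 1/4 = 306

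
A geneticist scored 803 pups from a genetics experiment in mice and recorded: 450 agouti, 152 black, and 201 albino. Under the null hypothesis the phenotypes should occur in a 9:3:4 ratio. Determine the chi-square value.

Total ratio parts = 16. Expected numbers out of 803:
  agouti: 803 × 9/16 = 451.6875
  black: 803 × 3/16 = 150.5625
  albino: 803 × 4/16 = 200.75
χ² = Σ (O − E)² / E
  agouti: (450 − 451.6875)² / 451.6875 = 0.0063
  black: (152 − 150.5625)² / 150.5625 = 0.0137
  albino: (201 − 200.75)² / 200.75 = 0.0003
χ² = 0.0063 + 0.0137 + 0.0003 = 0.0203 ≈ 0.020

0.020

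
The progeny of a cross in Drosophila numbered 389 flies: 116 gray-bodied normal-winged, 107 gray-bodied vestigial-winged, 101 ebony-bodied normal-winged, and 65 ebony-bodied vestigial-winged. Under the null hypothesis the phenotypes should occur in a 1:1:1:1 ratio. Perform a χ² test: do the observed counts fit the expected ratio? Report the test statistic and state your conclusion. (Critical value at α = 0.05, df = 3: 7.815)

15.432; not consistent

Under the 1:1:1:1 hypothesis (Σ ratio = 4, N = 389):
  gray-bodied normal-winged: 389 × 1/4 = 97.25
  gray-bodied vestigial-winged: 389 × 1/4 = 97.25
  ebony-bodied normal-winged: 389 × 1/4 = 97.25
  ebony-bodied vestigial-winged: 389 × 1/4 = 97.25
χ² = Σ (O − E)² / E
  gray-bodied normal-winged: (116 − 97.25)² / 97.25 = 3.6150
  gray-bodied vestigial-winged: (107 − 97.25)² / 97.25 = 0.9775
  ebony-bodied normal-winged: (101 − 97.25)² / 97.25 = 0.1446
  ebony-bodied vestigial-winged: (65 − 97.25)² / 97.25 = 10.6947
χ² = 3.6150 + 0.9775 + 0.1446 + 10.6947 = 15.4318 ≈ 15.432
Degrees of freedom = 4 − 1 = 3; critical value at α = 0.05 is 7.815.
Since 15.432 > 7.815, we reject the null hypothesis — the data do not fit the 1:1:1:1 ratio.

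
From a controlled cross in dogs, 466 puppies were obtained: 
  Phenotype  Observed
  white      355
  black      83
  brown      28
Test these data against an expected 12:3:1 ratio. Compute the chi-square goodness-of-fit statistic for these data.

Total ratio parts = 16. Expected numbers out of 466:
  white: 466 × 12/16 = 349.5
  black: 466 × 3/16 = 87.375
  brown: 466 × 1/16 = 29.125
χ² = Σ (O − E)² / E
  white: (355 − 349.5)² / 349.5 = 0.0866
  black: (83 − 87.375)² / 87.375 = 0.2191
  brown: (28 − 29.125)² / 29.125 = 0.0435
χ² = 0.0866 + 0.2191 + 0.0435 = 0.3492 ≈ 0.349

0.349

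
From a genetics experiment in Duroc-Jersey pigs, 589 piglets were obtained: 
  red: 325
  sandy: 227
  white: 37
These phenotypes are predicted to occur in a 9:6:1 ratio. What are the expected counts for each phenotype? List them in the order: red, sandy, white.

331.3125, 220.875, 36.8125

Expected counts for N = 589 under a 9:6:1 ratio (total parts = 16):
  red: 589 × 9/16 = 331.3125
  sandy: 589 × 6/16 = 220.875
  white: 589 × 1/16 = 36.8125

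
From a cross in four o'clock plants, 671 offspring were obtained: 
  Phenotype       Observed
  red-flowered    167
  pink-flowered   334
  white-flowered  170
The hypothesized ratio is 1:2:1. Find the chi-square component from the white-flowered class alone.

Total ratio parts = 4. Expected numbers out of 671:
  red-flowered: 671 × 1/4 = 167.75
  pink-flowered: 671 × 2/4 = 335.5
  white-flowered: 671 × 1/4 = 167.75
Contribution of white-flowered: (170 − 167.75)² / 167.75 = 0.0302

0.030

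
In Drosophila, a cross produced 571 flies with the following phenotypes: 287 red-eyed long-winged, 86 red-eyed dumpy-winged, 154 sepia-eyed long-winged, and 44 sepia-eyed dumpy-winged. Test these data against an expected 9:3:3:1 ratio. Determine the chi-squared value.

30.297

Expected counts for N = 571 under a 9:3:3:1 ratio (total parts = 16):
  red-eyed long-winged: 571 × 9/16 = 321.1875
  red-eyed dumpy-winged: 571 × 3/16 = 107.0625
  sepia-eyed long-winged: 571 × 3/16 = 107.0625
  sepia-eyed dumpy-winged: 571 × 1/16 = 35.6875
χ² = Σ (O − E)² / E
  red-eyed long-winged: (287 − 321.1875)² / 321.1875 = 3.6389
  red-eyed dumpy-winged: (86 − 107.0625)² / 107.0625 = 4.1436
  sepia-eyed long-winged: (154 − 107.0625)² / 107.0625 = 20.5780
  sepia-eyed dumpy-winged: (44 − 35.6875)² / 35.6875 = 1.9362
χ² = 3.6389 + 4.1436 + 20.5780 + 1.9362 = 30.2967 ≈ 30.297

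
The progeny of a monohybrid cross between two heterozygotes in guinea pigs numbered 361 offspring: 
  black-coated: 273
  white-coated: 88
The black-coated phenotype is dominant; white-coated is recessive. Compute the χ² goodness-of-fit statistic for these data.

0.075

For a monohybrid cross between heterozygotes with complete dominance, the expected phenotypic ratio is 3:1.
Total ratio parts = 4. Expected numbers out of 361:
  black-coated: 361 × 3/4 = 270.75
  white-coated: 361 × 1/4 = 90.25
χ² = Σ (O − E)² / E
  black-coated: (273 − 270.75)² / 270.75 = 0.0187
  white-coated: (88 − 90.25)² / 90.25 = 0.0561
χ² = 0.0187 + 0.0561 = 0.0748 ≈ 0.075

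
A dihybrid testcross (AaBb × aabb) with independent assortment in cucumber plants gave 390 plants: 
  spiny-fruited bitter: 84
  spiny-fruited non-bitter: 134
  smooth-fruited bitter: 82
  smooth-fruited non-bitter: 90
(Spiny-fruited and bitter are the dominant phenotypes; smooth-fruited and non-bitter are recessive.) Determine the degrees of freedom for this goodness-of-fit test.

A dihybrid testcross with independent assortment gives a 1:1:1:1 ratio.
A goodness-of-fit test with 4 phenotype classes has df = 4 − 1 = 3.

3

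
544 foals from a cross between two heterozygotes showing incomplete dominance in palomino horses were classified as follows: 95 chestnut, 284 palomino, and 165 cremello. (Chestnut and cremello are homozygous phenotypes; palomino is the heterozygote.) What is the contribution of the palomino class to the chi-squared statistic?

With incomplete dominance, a heterozygote × heterozygote cross gives a 1:2:1 phenotypic ratio.
The 1:2:1 ratio has 4 parts, so with N = 544 the expected counts are:
  chestnut: 544 × 1/4 = 136
  palomino: 544 × 2/4 = 272
  cremello: 544 × 1/4 = 136
Contribution of palomino: (284 − 272)² / 272 = 0.5294

0.529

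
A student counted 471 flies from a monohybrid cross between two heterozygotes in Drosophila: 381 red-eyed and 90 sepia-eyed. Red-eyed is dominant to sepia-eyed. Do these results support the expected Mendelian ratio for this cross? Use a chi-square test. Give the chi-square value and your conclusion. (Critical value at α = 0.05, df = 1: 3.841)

8.720; not consistent

For a monohybrid cross between heterozygotes with complete dominance, the expected phenotypic ratio is 3:1.
Expected counts for N = 471 under a 3:1 ratio (total parts = 4):
  red-eyed: 471 × 3/4 = 353.25
  sepia-eyed: 471 × 1/4 = 117.75
χ² = Σ (O − E)² / E
  red-eyed: (381 − 353.25)² / 353.25 = 2.1799
  sepia-eyed: (90 − 117.75)² / 117.75 = 6.5398
χ² = 2.1799 + 6.5398 = 8.7197 ≈ 8.720
Degrees of freedom = 2 − 1 = 1; critical value at α = 0.05 is 3.841.
Since 8.720 > 3.841, we reject the null hypothesis — the data do not fit the 3:1 ratio.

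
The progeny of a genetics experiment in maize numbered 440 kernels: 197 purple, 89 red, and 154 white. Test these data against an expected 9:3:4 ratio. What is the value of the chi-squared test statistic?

The 9:3:4 ratio has 16 parts, so with N = 440 the expected counts are:
  purple: 440 × 9/16 = 247.5
  red: 440 × 3/16 = 82.5
  white: 440 × 4/16 = 110
χ² = Σ (O − E)² / E
  purple: (197 − 247.5)² / 247.5 = 10.3040
  red: (89 − 82.5)² / 82.5 = 0.5121
  white: (154 − 110)² / 110 = 17.6000
χ² = 10.3040 + 0.5121 + 17.6000 = 28.4161 ≈ 28.416

28.416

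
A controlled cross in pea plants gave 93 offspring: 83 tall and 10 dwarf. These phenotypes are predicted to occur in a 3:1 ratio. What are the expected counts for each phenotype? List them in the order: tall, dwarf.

Expected counts for N = 93 under a 3:1 ratio (total parts = 4):
  tall: 93 × 3/4 = 69.75
  dwarf: 93 × 1/4 = 23.25

69.75, 23.25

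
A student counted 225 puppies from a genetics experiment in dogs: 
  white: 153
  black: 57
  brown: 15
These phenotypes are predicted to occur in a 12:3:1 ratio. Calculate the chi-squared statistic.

The 12:3:1 ratio has 16 parts, so with N = 225 the expected counts are:
  white: 225 × 12/16 = 168.75
  black: 225 × 3/16 = 42.1875
  brown: 225 × 1/16 = 14.0625
χ² = Σ (O − E)² / E
  white: (153 − 168.75)² / 168.75 = 1.4700
  black: (57 − 42.1875)² / 42.1875 = 5.2008
  brown: (15 − 14.0625)² / 14.0625 = 0.0625
χ² = 1.4700 + 5.2008 + 0.0625 = 6.7333 ≈ 6.733

6.733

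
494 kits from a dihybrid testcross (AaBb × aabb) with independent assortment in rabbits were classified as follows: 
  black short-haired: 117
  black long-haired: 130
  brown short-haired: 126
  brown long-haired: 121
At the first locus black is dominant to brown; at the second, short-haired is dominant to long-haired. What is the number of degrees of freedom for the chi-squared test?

3

A dihybrid testcross with independent assortment gives a 1:1:1:1 ratio.
A goodness-of-fit test with 4 phenotype classes has df = 4 − 1 = 3.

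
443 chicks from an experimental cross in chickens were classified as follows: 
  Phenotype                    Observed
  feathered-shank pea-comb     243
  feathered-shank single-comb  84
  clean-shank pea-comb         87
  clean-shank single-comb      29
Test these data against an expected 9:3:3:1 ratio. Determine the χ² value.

Under the 9:3:3:1 hypothesis (Σ ratio = 16, N = 443):
  feathered-shank pea-comb: 443 × 9/16 = 249.1875
  feathered-shank single-comb: 443 × 3/16 = 83.0625
  clean-shank pea-comb: 443 × 3/16 = 83.0625
  clean-shank single-comb: 443 × 1/16 = 27.6875
χ² = Σ (O − E)² / E
  feathered-shank pea-comb: (243 − 249.1875)² / 249.1875 = 0.1536
  feathered-shank single-comb: (84 − 83.0625)² / 83.0625 = 0.0106
  clean-shank pea-comb: (87 − 83.0625)² / 83.0625 = 0.1867
  clean-shank single-comb: (29 − 27.6875)² / 27.6875 = 0.0622
χ² = 0.1536 + 0.0106 + 0.1867 + 0.0622 = 0.4131 ≈ 0.413

0.413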